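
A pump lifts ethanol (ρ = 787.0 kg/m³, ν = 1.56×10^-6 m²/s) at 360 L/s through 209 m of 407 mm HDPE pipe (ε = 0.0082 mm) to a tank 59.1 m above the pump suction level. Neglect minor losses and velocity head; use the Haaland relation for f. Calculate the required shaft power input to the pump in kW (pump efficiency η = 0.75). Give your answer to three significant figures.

P_shaft ≈ 228 kW

V = 4Q/(πD²) = 2.767 m/s; Re = 7.22×10^5; ε/D = 2.01×10^-5; f = 0.01255
h_f = f(L/D)V²/2g = 2.515 m
Total head H = z + h_f = 59.1 + 2.515 = 61.62 m
P_hyd = ρgQH = 787.0·9.81·0.360·61.62 = 171.3 kW
P_shaft = P_hyd/η = 171.3/0.75 = 228.3 kW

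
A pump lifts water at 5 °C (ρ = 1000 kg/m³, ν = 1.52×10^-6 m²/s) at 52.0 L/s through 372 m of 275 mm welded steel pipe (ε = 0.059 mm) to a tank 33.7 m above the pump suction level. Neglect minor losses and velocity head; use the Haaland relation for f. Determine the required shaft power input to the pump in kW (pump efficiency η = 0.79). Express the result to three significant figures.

V = 4Q/(πD²) = 0.8755 m/s; Re = 1.58×10^5; ε/D = 2.15×10^-4; f = 0.01751
h_f = f(L/D)V²/2g = 0.9255 m
Total head H = z + h_f = 33.7 + 0.9255 = 34.63 m
P_hyd = ρgQH = 1000·9.81·0.0520·34.63 = 17.66 kW
P_shaft = P_hyd/η = 17.66/0.79 = 22.36 kW

P_shaft ≈ 22.4 kW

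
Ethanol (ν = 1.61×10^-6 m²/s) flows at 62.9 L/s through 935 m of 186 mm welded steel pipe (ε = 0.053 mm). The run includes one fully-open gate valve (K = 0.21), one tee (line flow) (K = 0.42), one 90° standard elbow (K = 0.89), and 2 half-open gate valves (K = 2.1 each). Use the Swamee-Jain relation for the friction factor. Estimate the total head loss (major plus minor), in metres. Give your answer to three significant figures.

V = 4Q/(πD²) = 2.315 m/s; V²/2g = 0.2731 m
Re = 2.67×10^5, ε/D = 2.85×10^-4 → f = 0.01715 (Swamee-Jain)
Major: h_f = f(L/D)·V²/2g = 0.01715·5027·0.2731 = 23.54 m
Minor: ΣK = 5.72; h_m = ΣK·V²/2g = 1.562 m
Total H_L = 23.54 + 1.562 = 25.10 m

H_L ≈ 25.1 m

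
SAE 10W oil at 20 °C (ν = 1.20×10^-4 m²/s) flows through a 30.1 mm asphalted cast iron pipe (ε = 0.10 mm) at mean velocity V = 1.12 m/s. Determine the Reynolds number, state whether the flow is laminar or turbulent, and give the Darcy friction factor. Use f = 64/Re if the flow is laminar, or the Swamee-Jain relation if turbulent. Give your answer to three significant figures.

Re ≈ 281; laminar; f = 64/Re ≈ 0.228

Re = VD/ν = 1.120·0.0301/1.20×10^-4 = 281
Re < 2300 → laminar → f = 64/Re = 0.2278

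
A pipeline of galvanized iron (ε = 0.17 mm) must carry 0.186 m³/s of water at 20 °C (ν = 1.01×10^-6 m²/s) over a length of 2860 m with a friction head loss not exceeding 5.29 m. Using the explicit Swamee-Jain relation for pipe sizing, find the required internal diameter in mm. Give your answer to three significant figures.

D ≈ 490 mm

Swamee-Jain (Type III): D = 0.66·[ε^1.25·(LQ²/(gh_f))^4.75 + ν·Q^9.4·(L/(gh_f))^5.2]^0.04
LQ²/(gh_f) = 1.907; L/(gh_f) = 55.11
Term 1 = ε^1.25·(…)^4.75 = 4.16×10^-4; Term 2 = ν·Q^9.4·(…)^5.2 = 1.56×10^-4
D = 0.66·(4.16×10^-4 + 1.56×10^-4)^0.04 = 0.4896 m = 490 mm
Check: V = 0.988 m/s, Re = 4.79×10^5, f = 0.01678, h_f = 4.88 m ≈ 5.29 m ✓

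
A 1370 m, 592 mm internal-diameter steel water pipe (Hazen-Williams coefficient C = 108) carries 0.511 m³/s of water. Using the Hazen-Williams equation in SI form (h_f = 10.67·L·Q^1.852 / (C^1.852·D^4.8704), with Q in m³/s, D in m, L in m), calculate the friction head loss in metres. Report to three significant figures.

h_f ≈ 9.29 m

h_f = 10.67·1370·0.511^1.852 / (108^1.852·0.592^4.8704) = 9.287 m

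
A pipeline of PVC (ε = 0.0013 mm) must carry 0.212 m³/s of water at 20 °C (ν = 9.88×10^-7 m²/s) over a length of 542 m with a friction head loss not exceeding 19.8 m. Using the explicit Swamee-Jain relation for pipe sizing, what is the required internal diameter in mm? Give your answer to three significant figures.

D ≈ 263 mm

Swamee-Jain (Type III): D = 0.66·[ε^1.25·(LQ²/(gh_f))^4.75 + ν·Q^9.4·(L/(gh_f))^5.2]^0.04
LQ²/(gh_f) = 0.1254; L/(gh_f) = 2.790
Term 1 = ε^1.25·(…)^4.75 = 2.29×10^-12; Term 2 = ν·Q^9.4·(…)^5.2 = 9.54×10^-11
D = 0.66·(2.29×10^-12 + 9.54×10^-11)^0.04 = 0.2625 m = 263 mm
Check: V = 3.92 m/s, Re = 1.04×10^6, f = 0.01166, h_f = 18.8 m ≈ 19.8 m ✓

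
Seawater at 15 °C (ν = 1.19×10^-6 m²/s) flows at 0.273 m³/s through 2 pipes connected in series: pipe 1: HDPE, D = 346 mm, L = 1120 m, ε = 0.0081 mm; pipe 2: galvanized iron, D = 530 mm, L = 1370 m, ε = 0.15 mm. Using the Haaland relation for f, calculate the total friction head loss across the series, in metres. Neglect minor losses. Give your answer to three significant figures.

H ≈ 20.3 m

Pipe 1: V = 2.903 m/s, Re = 8.44×10^5, ε/D = 2.34×10^-5, f = 0.01232, h_1 = f(L/D)V²/2g = 17.13 m
Pipe 2: V = 1.237 m/s, Re = 5.51×10^5, ε/D = 2.83×10^-4, f = 0.01592, h_2 = f(L/D)V²/2g = 3.211 m
Series → Q common, losses add: H = Σh = 20.34 m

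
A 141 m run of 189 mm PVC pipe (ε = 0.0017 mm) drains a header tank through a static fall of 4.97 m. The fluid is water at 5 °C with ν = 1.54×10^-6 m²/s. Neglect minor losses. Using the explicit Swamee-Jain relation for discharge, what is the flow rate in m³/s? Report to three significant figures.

Swamee-Jain (Type II): Q = -0.965·√(gD⁵h_f/L)·ln[ε/(3.7D) + √(3.17ν²L/(gD³h_f))]
√(gD⁵h_f/L) = √(9.81·0.189⁵·4.97/141) = 0.009132
ε/(3.7D) = 2.43×10^-6; √(3.17ν²L/(gD³h_f)) = 5.67×10^-5
Q = -0.965·0.009132·ln(5.918×10^-5) = 0.08579 m³/s
Check: V = 3.06 m/s, Re = 3.75×10^5, f = 0.01391, h_f = 4.95 m ≈ 4.97 m ✓

Q ≈ 0.0858 m³/s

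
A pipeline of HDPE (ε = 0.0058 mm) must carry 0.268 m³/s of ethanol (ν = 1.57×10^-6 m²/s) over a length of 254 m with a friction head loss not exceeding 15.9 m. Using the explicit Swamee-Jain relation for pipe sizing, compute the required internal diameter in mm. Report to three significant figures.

D ≈ 262 mm

Swamee-Jain (Type III): D = 0.66·[ε^1.25·(LQ²/(gh_f))^4.75 + ν·Q^9.4·(L/(gh_f))^5.2]^0.04
LQ²/(gh_f) = 0.1170; L/(gh_f) = 1.628
Term 1 = ε^1.25·(…)^4.75 = 1.07×10^-11; Term 2 = ν·Q^9.4·(…)^5.2 = 8.35×10^-11
D = 0.66·(1.07×10^-11 + 8.35×10^-11)^0.04 = 0.2621 m = 262 mm
Check: V = 4.97 m/s, Re = 8.29×10^5, f = 0.01245, h_f = 15.2 m ≈ 15.9 m ✓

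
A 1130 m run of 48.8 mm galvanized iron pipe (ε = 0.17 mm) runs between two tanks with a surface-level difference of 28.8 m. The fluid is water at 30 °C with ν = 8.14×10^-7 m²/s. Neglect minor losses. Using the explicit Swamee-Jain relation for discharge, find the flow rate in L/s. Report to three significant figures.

Swamee-Jain (Type II): Q = -0.965·√(gD⁵h_f/L)·ln[ε/(3.7D) + √(3.17ν²L/(gD³h_f))]
√(gD⁵h_f/L) = √(9.81·0.0488⁵·28.8/1130) = 2.631×10^-4
ε/(3.7D) = 9.42×10^-4; √(3.17ν²L/(gD³h_f)) = 2.69×10^-4
Q = -0.965·2.631×10^-4·ln(0.001210) = 0.001705 m³/s
Check: V = 0.912 m/s, Re = 5.47×10^4, f = 0.02969, h_f = 29.1 m ≈ 28.8 m ✓

Q ≈ 1.71 L/s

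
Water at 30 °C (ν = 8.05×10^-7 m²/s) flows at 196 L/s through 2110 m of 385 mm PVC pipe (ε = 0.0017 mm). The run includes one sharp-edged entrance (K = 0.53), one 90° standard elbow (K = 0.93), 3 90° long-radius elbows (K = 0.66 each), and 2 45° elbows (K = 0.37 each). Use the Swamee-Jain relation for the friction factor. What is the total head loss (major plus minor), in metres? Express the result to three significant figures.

V = 4Q/(πD²) = 1.684 m/s; V²/2g = 0.1445 m
Re = 8.05×10^5, ε/D = 4.42×10^-6 → f = 0.01214 (Swamee-Jain)
Major: h_f = f(L/D)·V²/2g = 0.01214·5481·0.1445 = 9.612 m
Minor: ΣK = 4.18; h_m = ΣK·V²/2g = 0.6039 m
Total H_L = 9.612 + 0.6039 = 10.22 m

H_L ≈ 10.2 m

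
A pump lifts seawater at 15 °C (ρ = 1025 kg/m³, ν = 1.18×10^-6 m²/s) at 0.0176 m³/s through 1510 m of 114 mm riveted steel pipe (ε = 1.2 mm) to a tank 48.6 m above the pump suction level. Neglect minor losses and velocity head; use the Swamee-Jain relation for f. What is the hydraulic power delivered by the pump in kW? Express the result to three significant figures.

V = 4Q/(πD²) = 1.724 m/s; Re = 1.67×10^5; ε/D = 0.0105; f = 0.03910
h_f = f(L/D)V²/2g = 78.47 m
Total head H = z + h_f = 48.6 + 78.47 = 127.1 m
P_hyd = ρgQH = 1025·9.81·0.0176·127.1 = 22.49 kW

P_hyd ≈ 22.5 kW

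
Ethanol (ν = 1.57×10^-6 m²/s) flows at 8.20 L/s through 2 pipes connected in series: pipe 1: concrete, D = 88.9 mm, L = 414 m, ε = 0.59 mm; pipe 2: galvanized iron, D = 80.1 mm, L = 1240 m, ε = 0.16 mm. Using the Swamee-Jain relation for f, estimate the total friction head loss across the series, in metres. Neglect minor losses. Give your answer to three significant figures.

Pipe 1: V = 1.321 m/s, Re = 7.48×10^4, ε/D = 0.00664, f = 0.03448, h_1 = f(L/D)V²/2g = 14.28 m
Pipe 2: V = 1.627 m/s, Re = 8.30×10^4, ε/D = 0.00200, f = 0.02564, h_2 = f(L/D)V²/2g = 53.58 m
Series → Q common, losses add: H = Σh = 67.86 m

H ≈ 67.9 m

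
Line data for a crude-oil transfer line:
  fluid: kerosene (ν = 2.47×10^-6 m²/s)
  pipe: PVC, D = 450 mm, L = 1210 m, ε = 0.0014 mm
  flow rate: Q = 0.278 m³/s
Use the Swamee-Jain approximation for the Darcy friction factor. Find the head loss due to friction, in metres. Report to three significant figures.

h_f ≈ 5.97 m

V = 4Q/(πD²) = 4·0.278/(π·0.450²) = 1.748 m/s
Re = VD/ν = 1.748·0.450/2.47×10^-6 = 3.18×10^5 → turbulent
ε/D = 0.0014/450 = 3.11×10^-6
Swamee-Jain: f = 0.01425
h_f = f(L/D)V²/(2g) = 0.01425·(1210/0.450)·1.748²/(2·9.81) = 5.968 m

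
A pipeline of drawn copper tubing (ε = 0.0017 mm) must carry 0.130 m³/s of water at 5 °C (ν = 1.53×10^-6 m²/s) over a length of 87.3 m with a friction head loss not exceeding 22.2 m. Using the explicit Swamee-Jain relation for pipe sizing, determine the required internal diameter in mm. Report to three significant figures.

Swamee-Jain (Type III): D = 0.66·[ε^1.25·(LQ²/(gh_f))^4.75 + ν·Q^9.4·(L/(gh_f))^5.2]^0.04
LQ²/(gh_f) = 0.006775; L/(gh_f) = 0.4009
Term 1 = ε^1.25·(…)^4.75 = 3.05×10^-18; Term 2 = ν·Q^9.4·(…)^5.2 = 6.18×10^-17
D = 0.66·(3.05×10^-18 + 6.18×10^-17)^0.04 = 0.1486 m = 149 mm
Check: V = 7.50 m/s, Re = 7.28×10^5, f = 0.01248, h_f = 21.0 m ≈ 22.2 m ✓

D ≈ 149 mm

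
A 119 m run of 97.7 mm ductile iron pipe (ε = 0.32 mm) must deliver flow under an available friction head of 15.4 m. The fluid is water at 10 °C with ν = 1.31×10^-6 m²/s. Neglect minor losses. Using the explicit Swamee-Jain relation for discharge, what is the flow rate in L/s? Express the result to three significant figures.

Swamee-Jain (Type II): Q = -0.965·√(gD⁵h_f/L)·ln[ε/(3.7D) + √(3.17ν²L/(gD³h_f))]
√(gD⁵h_f/L) = √(9.81·0.0977⁵·15.4/119) = 0.003362
ε/(3.7D) = 8.85×10^-4; √(3.17ν²L/(gD³h_f)) = 6.78×10^-5
Q = -0.965·0.003362·ln(9.530×10^-4) = 0.02257 m³/s
Check: V = 3.01 m/s, Re = 2.24×10^5, f = 0.02756, h_f = 15.5 m ≈ 15.4 m ✓

Q ≈ 22.6 L/s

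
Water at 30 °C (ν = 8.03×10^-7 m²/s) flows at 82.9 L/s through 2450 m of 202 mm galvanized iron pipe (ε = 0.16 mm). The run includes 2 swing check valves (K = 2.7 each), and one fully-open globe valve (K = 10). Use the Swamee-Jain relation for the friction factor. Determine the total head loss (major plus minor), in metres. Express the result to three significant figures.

H_L ≈ 84.8 m

V = 4Q/(πD²) = 2.587 m/s; V²/2g = 0.3411 m
Re = 6.51×10^5, ε/D = 7.92×10^-4 → f = 0.01923 (Swamee-Jain)
Major: h_f = f(L/D)·V²/2g = 0.01923·12129·0.3411 = 79.53 m
Minor: ΣK = 15.4; h_m = ΣK·V²/2g = 5.252 m
Total H_L = 79.53 + 5.252 = 84.78 m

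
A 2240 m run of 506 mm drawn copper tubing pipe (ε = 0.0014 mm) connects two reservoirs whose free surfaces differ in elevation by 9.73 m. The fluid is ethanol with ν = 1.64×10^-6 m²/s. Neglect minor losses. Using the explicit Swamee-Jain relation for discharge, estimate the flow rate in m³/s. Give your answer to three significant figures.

Q ≈ 0.367 m³/s

Swamee-Jain (Type II): Q = -0.965·√(gD⁵h_f/L)·ln[ε/(3.7D) + √(3.17ν²L/(gD³h_f))]
√(gD⁵h_f/L) = √(9.81·0.506⁵·9.73/2240) = 0.03760
ε/(3.7D) = 7.48×10^-7; √(3.17ν²L/(gD³h_f)) = 3.93×10^-5
Q = -0.965·0.03760·ln(4.005×10^-5) = 0.3674 m³/s
Check: V = 1.83 m/s, Re = 5.64×10^5, f = 0.01286, h_f = 9.69 m ≈ 9.73 m ✓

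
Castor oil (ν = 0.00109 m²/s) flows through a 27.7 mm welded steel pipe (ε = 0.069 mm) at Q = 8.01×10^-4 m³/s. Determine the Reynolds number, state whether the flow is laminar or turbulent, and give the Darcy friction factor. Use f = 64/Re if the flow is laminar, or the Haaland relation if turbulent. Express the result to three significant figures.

Re ≈ 33.8; laminar; f = 64/Re ≈ 1.89

V = 4Q/(πD²) = 1.329 m/s
Re = VD/ν = 1.329·0.0277/0.00109 = 33.8
Re < 2300 → laminar → f = 64/Re = 1.895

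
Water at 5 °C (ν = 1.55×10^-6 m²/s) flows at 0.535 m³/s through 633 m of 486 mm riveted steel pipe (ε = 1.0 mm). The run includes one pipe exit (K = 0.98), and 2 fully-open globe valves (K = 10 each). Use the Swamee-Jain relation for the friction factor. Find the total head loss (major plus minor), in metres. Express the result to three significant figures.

V = 4Q/(πD²) = 2.884 m/s; V²/2g = 0.4239 m
Re = 9.04×10^5, ε/D = 0.00206 → f = 0.02388 (Swamee-Jain)
Major: h_f = f(L/D)·V²/2g = 0.02388·1302·0.4239 = 13.18 m
Minor: ΣK = 21.0; h_m = ΣK·V²/2g = 8.894 m
Total H_L = 13.18 + 8.894 = 22.08 m

H_L ≈ 22.1 m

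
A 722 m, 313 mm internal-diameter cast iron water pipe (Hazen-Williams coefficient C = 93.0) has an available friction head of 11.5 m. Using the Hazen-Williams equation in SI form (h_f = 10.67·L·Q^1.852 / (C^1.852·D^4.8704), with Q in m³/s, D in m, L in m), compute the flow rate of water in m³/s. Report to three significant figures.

Rearranging: Q = [h_f·C^1.852·D^4.8704 / (10.67·L)]^(1/1.852)
Q = [11.5·93.0^1.852·0.313^4.8704 / (10.67·722)]^0.540 = 0.1306 m³/s

Q ≈ 0.131 m³/s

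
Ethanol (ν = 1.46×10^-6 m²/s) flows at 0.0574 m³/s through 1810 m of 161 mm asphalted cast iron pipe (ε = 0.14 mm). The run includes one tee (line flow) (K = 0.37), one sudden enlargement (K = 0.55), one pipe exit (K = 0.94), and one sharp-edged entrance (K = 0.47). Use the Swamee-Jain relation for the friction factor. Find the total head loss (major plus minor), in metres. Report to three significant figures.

V = 4Q/(πD²) = 2.819 m/s; V²/2g = 0.4052 m
Re = 3.11×10^5, ε/D = 8.70×10^-4 → f = 0.02015 (Swamee-Jain)
Major: h_f = f(L/D)·V²/2g = 0.02015·11242·0.4052 = 91.79 m
Minor: ΣK = 2.33; h_m = ΣK·V²/2g = 0.9441 m
Total H_L = 91.79 + 0.9441 = 92.73 m

H_L ≈ 92.7 m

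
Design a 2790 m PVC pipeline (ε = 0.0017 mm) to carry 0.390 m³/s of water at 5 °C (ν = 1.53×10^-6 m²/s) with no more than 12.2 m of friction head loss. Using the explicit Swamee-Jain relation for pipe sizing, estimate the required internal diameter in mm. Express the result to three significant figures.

Swamee-Jain (Type III): D = 0.66·[ε^1.25·(LQ²/(gh_f))^4.75 + ν·Q^9.4·(L/(gh_f))^5.2]^0.04
LQ²/(gh_f) = 3.546; L/(gh_f) = 23.31
Term 1 = ε^1.25·(…)^4.75 = 2.51×10^-5; Term 2 = ν·Q^9.4·(…)^5.2 = 0.00283
D = 0.66·(2.51×10^-5 + 0.00283)^0.04 = 0.5221 m = 522 mm
Check: V = 1.82 m/s, Re = 6.22×10^5, f = 0.01266, h_f = 11.4 m ≈ 12.2 m ✓

D ≈ 522 mm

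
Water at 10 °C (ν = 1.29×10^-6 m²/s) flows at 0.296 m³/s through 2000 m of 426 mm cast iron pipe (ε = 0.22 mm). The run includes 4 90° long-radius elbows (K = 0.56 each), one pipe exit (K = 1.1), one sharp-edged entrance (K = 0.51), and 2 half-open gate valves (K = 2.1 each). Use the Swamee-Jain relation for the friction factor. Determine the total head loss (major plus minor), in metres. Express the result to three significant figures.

H_L ≈ 20.0 m

V = 4Q/(πD²) = 2.077 m/s; V²/2g = 0.2198 m
Re = 6.86×10^5, ε/D = 5.16×10^-4 → f = 0.01763 (Swamee-Jain)
Major: h_f = f(L/D)·V²/2g = 0.01763·4695·0.2198 = 18.20 m
Minor: ΣK = 8.05; h_m = ΣK·V²/2g = 1.770 m
Total H_L = 18.20 + 1.770 = 19.97 m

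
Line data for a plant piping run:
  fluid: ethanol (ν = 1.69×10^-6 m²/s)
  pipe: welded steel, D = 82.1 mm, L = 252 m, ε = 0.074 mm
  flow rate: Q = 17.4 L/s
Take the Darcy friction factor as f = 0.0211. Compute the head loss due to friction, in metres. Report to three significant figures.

h_f ≈ 35.7 m

V = 4Q/(πD²) = 4·0.0174/(π·0.0821²) = 3.287 m/s
h_f = f(L/D)V²/(2g) = 0.02110·(252/0.0821)·3.287²/(2·9.81) = 35.66 m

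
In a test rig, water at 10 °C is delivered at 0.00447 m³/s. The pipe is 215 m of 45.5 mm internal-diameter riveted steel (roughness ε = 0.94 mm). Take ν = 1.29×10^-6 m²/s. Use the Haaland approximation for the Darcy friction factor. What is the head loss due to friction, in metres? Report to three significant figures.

h_f ≈ 90.5 m

V = 4Q/(πD²) = 4·0.00447/(π·0.0455²) = 2.749 m/s
Re = VD/ν = 2.749·0.0455/1.29×10^-6 = 9.70×10^4 → turbulent
ε/D = 0.94/45.5 = 0.0207
Haaland: f = 0.04973
h_f = f(L/D)V²/(2g) = 0.04973·(215/0.0455)·2.749²/(2·9.81) = 90.52 m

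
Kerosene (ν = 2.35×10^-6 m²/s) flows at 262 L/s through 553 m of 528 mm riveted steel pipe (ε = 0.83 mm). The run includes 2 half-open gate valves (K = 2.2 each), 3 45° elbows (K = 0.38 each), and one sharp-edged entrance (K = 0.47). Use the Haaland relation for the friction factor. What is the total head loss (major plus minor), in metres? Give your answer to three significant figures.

V = 4Q/(πD²) = 1.197 m/s; V²/2g = 0.07298 m
Re = 2.69×10^5, ε/D = 0.00157 → f = 0.02273 (Haaland)
Major: h_f = f(L/D)·V²/2g = 0.02273·1047·0.07298 = 1.737 m
Minor: ΣK = 6.01; h_m = ΣK·V²/2g = 0.4386 m
Total H_L = 1.737 + 0.4386 = 2.176 m

H_L ≈ 2.18 m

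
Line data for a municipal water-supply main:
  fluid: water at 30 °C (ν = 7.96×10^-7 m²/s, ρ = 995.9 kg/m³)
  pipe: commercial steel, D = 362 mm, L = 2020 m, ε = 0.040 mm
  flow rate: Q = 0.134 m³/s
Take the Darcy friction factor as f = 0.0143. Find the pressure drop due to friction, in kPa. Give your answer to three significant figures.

V = 4Q/(πD²) = 4·0.134/(π·0.362²) = 1.302 m/s
h_f = f(L/D)V²/(2g) = 0.01430·(2020/0.362)·1.302²/(2·9.81) = 6.894 m
Δp = ρg·h_f = 995.9·9.81·6.894 = 67.35 kPa

Δp ≈ 67.4 kPa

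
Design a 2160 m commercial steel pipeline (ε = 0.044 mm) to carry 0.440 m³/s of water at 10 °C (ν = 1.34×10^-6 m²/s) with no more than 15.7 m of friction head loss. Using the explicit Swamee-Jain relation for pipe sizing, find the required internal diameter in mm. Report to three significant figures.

D ≈ 500 mm

Swamee-Jain (Type III): D = 0.66·[ε^1.25·(LQ²/(gh_f))^4.75 + ν·Q^9.4·(L/(gh_f))^5.2]^0.04
LQ²/(gh_f) = 2.715; L/(gh_f) = 14.02
Term 1 = ε^1.25·(…)^4.75 = 4.12×10^-4; Term 2 = ν·Q^9.4·(…)^5.2 = 5.49×10^-4
D = 0.66·(4.12×10^-4 + 5.49×10^-4)^0.04 = 0.4999 m = 500 mm
Check: V = 2.24 m/s, Re = 8.36×10^5, f = 0.01355, h_f = 15.0 m ≈ 15.7 m ✓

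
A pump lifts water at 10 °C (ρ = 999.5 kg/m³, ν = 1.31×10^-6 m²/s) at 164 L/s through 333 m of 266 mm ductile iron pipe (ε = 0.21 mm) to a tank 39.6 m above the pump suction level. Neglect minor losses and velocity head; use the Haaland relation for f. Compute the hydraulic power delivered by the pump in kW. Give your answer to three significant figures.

V = 4Q/(πD²) = 2.951 m/s; Re = 5.99×10^5; ε/D = 7.89×10^-4; f = 0.01911
h_f = f(L/D)V²/2g = 10.62 m
Total head H = z + h_f = 39.6 + 10.62 = 50.22 m
P_hyd = ρgQH = 999.5·9.81·0.164·50.22 = 80.75 kW

P_hyd ≈ 80.8 kW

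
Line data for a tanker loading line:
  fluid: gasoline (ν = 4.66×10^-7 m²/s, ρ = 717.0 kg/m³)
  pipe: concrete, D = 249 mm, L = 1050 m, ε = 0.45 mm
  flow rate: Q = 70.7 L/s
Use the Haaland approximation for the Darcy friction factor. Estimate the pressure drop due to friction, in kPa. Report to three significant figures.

Δp ≈ 73.5 kPa

V = 4Q/(πD²) = 4·0.0707/(π·0.249²) = 1.452 m/s
Re = VD/ν = 1.452·0.249/4.66×10^-7 = 7.76×10^5 → turbulent
ε/D = 0.45/249 = 0.00181
Haaland: f = 0.02307
h_f = f(L/D)V²/(2g) = 0.02307·(1050/0.249)·1.452²/(2·9.81) = 10.45 m
Δp = ρg·h_f = 717.0·9.81·10.45 = 73.52 kPa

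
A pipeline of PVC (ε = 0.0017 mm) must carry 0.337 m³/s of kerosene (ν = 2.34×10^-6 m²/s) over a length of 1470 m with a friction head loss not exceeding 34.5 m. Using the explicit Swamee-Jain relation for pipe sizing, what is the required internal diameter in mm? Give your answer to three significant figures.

D ≈ 354 mm

Swamee-Jain (Type III): D = 0.66·[ε^1.25·(LQ²/(gh_f))^4.75 + ν·Q^9.4·(L/(gh_f))^5.2]^0.04
LQ²/(gh_f) = 0.4933; L/(gh_f) = 4.343
Term 1 = ε^1.25·(…)^4.75 = 2.14×10^-9; Term 2 = ν·Q^9.4·(…)^5.2 = 1.76×10^-7
D = 0.66·(2.14×10^-9 + 1.76×10^-7)^0.04 = 0.3545 m = 354 mm
Check: V = 3.41 m/s, Re = 5.17×10^5, f = 0.01309, h_f = 32.3 m ≈ 34.5 m ✓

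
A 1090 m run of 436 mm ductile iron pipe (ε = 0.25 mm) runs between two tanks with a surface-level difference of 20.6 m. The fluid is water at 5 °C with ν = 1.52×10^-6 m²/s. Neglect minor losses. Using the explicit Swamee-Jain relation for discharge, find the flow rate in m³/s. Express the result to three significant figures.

Swamee-Jain (Type II): Q = -0.965·√(gD⁵h_f/L)·ln[ε/(3.7D) + √(3.17ν²L/(gD³h_f))]
√(gD⁵h_f/L) = √(9.81·0.436⁵·20.6/1090) = 0.05405
ε/(3.7D) = 1.55×10^-4; √(3.17ν²L/(gD³h_f)) = 2.18×10^-5
Q = -0.965·0.05405·ln(1.768×10^-4) = 0.4506 m³/s
Check: V = 3.02 m/s, Re = 8.66×10^5, f = 0.01785, h_f = 20.7 m ≈ 20.6 m ✓

Q ≈ 0.451 m³/s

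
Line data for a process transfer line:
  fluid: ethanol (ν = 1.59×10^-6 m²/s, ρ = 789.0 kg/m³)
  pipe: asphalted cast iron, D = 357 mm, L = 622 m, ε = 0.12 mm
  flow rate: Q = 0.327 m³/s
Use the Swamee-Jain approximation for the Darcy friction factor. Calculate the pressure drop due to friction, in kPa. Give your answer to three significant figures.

Δp ≈ 120 kPa

V = 4Q/(πD²) = 4·0.327/(π·0.357²) = 3.267 m/s
Re = VD/ν = 3.267·0.357/1.59×10^-6 = 7.33×10^5 → turbulent
ε/D = 0.12/357 = 3.36×10^-4
Swamee-Jain: f = 0.01629
h_f = f(L/D)V²/(2g) = 0.01629·(622/0.357)·3.267²/(2·9.81) = 15.44 m
Δp = ρg·h_f = 789.0·9.81·15.44 = 119.5 kPa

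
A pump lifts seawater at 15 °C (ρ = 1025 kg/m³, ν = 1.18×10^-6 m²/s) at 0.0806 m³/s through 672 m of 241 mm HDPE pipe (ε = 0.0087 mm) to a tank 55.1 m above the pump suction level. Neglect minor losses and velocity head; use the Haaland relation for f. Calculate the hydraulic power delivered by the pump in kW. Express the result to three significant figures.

V = 4Q/(πD²) = 1.767 m/s; Re = 3.61×10^5; ε/D = 3.61×10^-5; f = 0.01421
h_f = f(L/D)V²/2g = 6.305 m
Total head H = z + h_f = 55.1 + 6.305 = 61.41 m
P_hyd = ρgQH = 1025·9.81·0.0806·61.41 = 49.77 kW

P_hyd ≈ 49.8 kW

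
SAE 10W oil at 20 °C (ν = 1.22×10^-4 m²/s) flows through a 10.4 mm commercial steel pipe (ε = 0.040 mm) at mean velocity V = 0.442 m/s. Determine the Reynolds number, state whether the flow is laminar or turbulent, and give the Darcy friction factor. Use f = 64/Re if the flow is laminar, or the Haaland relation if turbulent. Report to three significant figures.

Re ≈ 37.7; laminar; f = 64/Re ≈ 1.70

Re = VD/ν = 0.4420·0.0104/1.22×10^-4 = 37.7
Re < 2300 → laminar → f = 64/Re = 1.699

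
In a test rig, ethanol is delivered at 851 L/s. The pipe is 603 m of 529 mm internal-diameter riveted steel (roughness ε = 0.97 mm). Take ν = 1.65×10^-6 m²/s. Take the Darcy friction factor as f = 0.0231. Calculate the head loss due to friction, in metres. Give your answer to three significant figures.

h_f ≈ 20.1 m

V = 4Q/(πD²) = 4·0.851/(π·0.529²) = 3.872 m/s
h_f = f(L/D)V²/(2g) = 0.02310·(603/0.529)·3.872²/(2·9.81) = 20.12 m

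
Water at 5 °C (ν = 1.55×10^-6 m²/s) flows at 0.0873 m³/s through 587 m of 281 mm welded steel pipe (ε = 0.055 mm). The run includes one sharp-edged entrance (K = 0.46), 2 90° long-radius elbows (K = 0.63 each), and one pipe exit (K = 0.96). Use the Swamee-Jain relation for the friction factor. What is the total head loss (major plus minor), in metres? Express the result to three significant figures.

V = 4Q/(πD²) = 1.408 m/s; V²/2g = 0.1010 m
Re = 2.55×10^5, ε/D = 1.96×10^-4 → f = 0.01658 (Swamee-Jain)
Major: h_f = f(L/D)·V²/2g = 0.01658·2089·0.1010 = 3.499 m
Minor: ΣK = 2.68; h_m = ΣK·V²/2g = 0.2707 m
Total H_L = 3.499 + 0.2707 = 3.770 m

H_L ≈ 3.77 m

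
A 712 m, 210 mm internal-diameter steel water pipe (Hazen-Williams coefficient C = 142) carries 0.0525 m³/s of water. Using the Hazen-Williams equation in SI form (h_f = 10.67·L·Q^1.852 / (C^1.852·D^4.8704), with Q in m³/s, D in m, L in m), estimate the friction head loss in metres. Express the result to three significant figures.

h_f ≈ 6.69 m

h_f = 10.67·712·0.0525^1.852 / (142^1.852·0.210^4.8704) = 6.690 m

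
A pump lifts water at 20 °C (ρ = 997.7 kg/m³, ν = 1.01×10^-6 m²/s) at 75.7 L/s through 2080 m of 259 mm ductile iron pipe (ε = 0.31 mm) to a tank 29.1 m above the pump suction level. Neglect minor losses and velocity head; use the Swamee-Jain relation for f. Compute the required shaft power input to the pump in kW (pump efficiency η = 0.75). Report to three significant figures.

V = 4Q/(πD²) = 1.437 m/s; Re = 3.68×10^5; ε/D = 0.00120; f = 0.02137
h_f = f(L/D)V²/2g = 18.06 m
Total head H = z + h_f = 29.1 + 18.06 = 47.16 m
P_hyd = ρgQH = 997.7·9.81·0.0757·47.16 = 34.94 kW
P_shaft = P_hyd/η = 34.94/0.75 = 46.58 kW

P_shaft ≈ 46.6 kW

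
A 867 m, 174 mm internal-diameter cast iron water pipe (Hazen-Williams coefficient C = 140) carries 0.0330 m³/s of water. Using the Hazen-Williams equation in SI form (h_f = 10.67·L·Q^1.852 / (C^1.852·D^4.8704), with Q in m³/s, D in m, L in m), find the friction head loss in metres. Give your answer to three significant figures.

h_f = 10.67·867·0.0330^1.852 / (140^1.852·0.174^4.8704) = 8.844 m

h_f ≈ 8.84 m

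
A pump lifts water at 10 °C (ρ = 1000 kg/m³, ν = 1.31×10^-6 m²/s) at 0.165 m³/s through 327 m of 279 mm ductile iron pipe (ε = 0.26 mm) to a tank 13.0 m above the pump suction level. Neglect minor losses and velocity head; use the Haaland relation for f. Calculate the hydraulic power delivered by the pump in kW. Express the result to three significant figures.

P_hyd ≈ 35.0 kW

V = 4Q/(πD²) = 2.699 m/s; Re = 5.75×10^5; ε/D = 9.32×10^-4; f = 0.01982
h_f = f(L/D)V²/2g = 8.625 m
Total head H = z + h_f = 13.0 + 8.625 = 21.62 m
P_hyd = ρgQH = 1000·9.81·0.165·21.62 = 35.00 kW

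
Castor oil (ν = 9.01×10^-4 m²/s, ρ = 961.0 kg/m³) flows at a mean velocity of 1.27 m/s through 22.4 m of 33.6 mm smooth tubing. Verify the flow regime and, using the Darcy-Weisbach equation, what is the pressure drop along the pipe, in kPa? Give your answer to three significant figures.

Re = VD/ν = 1.27·0.03360/9.01×10^-4 = 47.4 → laminar (Re < 2300)
f = 64/Re = 1.351
h_f = f(L/D)V²/(2g) = 1.351·(22.4/0.03360)·1.27²/(2·9.81) = 74.06 m
Δp = ρg·h_f = 961.0·9.81·74.06 = 698.2 kPa

Δp ≈ 698 kPa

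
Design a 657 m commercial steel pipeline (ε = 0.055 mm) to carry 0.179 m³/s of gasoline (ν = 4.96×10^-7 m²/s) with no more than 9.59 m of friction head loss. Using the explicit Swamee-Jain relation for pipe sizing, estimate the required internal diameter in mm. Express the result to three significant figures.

Swamee-Jain (Type III): D = 0.66·[ε^1.25·(LQ²/(gh_f))^4.75 + ν·Q^9.4·(L/(gh_f))^5.2]^0.04
LQ²/(gh_f) = 0.2238; L/(gh_f) = 6.984
Term 1 = ε^1.25·(…)^4.75 = 3.86×10^-9; Term 2 = ν·Q^9.4·(…)^5.2 = 1.15×10^-9
D = 0.66·(3.86×10^-9 + 1.15×10^-9)^0.04 = 0.3073 m = 307 mm
Check: V = 2.41 m/s, Re = 1.50×10^6, f = 0.01423, h_f = 9.03 m ≈ 9.59 m ✓

D ≈ 307 mm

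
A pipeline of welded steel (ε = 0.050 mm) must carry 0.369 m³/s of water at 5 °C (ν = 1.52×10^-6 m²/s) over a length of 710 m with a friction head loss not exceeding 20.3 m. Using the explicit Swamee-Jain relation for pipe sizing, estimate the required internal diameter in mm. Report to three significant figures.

Swamee-Jain (Type III): D = 0.66·[ε^1.25·(LQ²/(gh_f))^4.75 + ν·Q^9.4·(L/(gh_f))^5.2]^0.04
LQ²/(gh_f) = 0.4855; L/(gh_f) = 3.565
Term 1 = ε^1.25·(…)^4.75 = 1.36×10^-7; Term 2 = ν·Q^9.4·(…)^5.2 = 9.61×10^-8
D = 0.66·(1.36×10^-7 + 9.61×10^-8)^0.04 = 0.3582 m = 358 mm
Check: V = 3.66 m/s, Re = 8.63×10^5, f = 0.01421, h_f = 19.2 m ≈ 20.3 m ✓

D ≈ 358 mm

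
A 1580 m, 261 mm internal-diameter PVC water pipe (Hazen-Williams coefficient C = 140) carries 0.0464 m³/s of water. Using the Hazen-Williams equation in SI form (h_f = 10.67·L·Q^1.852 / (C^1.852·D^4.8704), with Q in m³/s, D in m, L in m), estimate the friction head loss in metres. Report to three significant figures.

h_f = 10.67·1580·0.0464^1.852 / (140^1.852·0.261^4.8704) = 4.205 m

h_f ≈ 4.21 m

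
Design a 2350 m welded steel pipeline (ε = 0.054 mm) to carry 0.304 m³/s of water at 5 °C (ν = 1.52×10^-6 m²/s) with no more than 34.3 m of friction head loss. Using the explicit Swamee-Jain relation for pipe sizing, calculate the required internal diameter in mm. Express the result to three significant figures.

Swamee-Jain (Type III): D = 0.66·[ε^1.25·(LQ²/(gh_f))^4.75 + ν·Q^9.4·(L/(gh_f))^5.2]^0.04
LQ²/(gh_f) = 0.6454; L/(gh_f) = 6.984
Term 1 = ε^1.25·(…)^4.75 = 5.78×10^-7; Term 2 = ν·Q^9.4·(…)^5.2 = 5.13×10^-7
D = 0.66·(5.78×10^-7 + 5.13×10^-7)^0.04 = 0.3811 m = 381 mm
Check: V = 2.66 m/s, Re = 6.68×10^5, f = 0.01453, h_f = 32.4 m ≈ 34.3 m ✓

D ≈ 381 mm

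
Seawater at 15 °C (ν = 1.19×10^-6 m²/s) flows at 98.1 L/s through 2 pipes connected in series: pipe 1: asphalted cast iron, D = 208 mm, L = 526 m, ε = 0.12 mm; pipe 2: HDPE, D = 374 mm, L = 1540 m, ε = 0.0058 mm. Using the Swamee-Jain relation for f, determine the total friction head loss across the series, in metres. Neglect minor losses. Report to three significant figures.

Pipe 1: V = 2.887 m/s, Re = 5.05×10^5, ε/D = 5.77×10^-4, f = 0.01823, h_1 = f(L/D)V²/2g = 19.59 m
Pipe 2: V = 0.8930 m/s, Re = 2.81×10^5, ε/D = 1.55×10^-5, f = 0.01473, h_2 = f(L/D)V²/2g = 2.465 m
Series → Q common, losses add: H = Σh = 22.05 m

H ≈ 22.1 m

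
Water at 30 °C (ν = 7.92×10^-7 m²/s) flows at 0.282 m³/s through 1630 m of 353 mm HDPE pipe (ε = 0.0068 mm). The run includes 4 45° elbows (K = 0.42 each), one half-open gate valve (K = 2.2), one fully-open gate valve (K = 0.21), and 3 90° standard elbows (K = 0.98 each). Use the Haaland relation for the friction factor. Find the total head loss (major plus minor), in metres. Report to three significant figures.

V = 4Q/(πD²) = 2.881 m/s; V²/2g = 0.4232 m
Re = 1.28×10^6, ε/D = 1.93×10^-5 → f = 0.01154 (Haaland)
Major: h_f = f(L/D)·V²/2g = 0.01154·4618·0.4232 = 22.55 m
Minor: ΣK = 7.03; h_m = ΣK·V²/2g = 2.975 m
Total H_L = 22.55 + 2.975 = 25.53 m

H_L ≈ 25.5 m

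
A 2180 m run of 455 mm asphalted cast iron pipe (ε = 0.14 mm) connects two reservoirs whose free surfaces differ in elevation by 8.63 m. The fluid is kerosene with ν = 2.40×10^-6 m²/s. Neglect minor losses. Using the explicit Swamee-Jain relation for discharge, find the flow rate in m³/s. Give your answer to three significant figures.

Swamee-Jain (Type II): Q = -0.965·√(gD⁵h_f/L)·ln[ε/(3.7D) + √(3.17ν²L/(gD³h_f))]
√(gD⁵h_f/L) = √(9.81·0.455⁵·8.63/2180) = 0.02752
ε/(3.7D) = 8.32×10^-5; √(3.17ν²L/(gD³h_f)) = 7.06×10^-5
Q = -0.965·0.02752·ln(1.538×10^-4) = 0.2332 m³/s
Check: V = 1.43 m/s, Re = 2.72×10^5, f = 0.01727, h_f = 8.67 m ≈ 8.63 m ✓

Q ≈ 0.233 m³/s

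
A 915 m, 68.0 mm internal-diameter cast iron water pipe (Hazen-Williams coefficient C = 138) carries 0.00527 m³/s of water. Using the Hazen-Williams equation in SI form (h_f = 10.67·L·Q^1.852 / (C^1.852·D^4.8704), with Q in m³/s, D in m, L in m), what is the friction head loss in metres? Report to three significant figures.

h_f = 10.67·915·0.00527^1.852 / (138^1.852·0.0680^4.8704) = 31.15 m

h_f ≈ 31.2 m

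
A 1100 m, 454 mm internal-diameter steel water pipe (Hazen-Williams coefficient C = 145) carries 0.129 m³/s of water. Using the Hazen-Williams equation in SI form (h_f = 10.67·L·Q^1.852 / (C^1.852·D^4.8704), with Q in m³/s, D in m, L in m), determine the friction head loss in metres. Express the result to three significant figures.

h_f = 10.67·1100·0.129^1.852 / (145^1.852·0.454^4.8704) = 1.230 m

h_f ≈ 1.23 m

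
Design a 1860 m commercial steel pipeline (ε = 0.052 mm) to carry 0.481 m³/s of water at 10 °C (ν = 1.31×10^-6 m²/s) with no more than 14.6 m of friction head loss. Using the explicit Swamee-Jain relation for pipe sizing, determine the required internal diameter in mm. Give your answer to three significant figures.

D ≈ 511 mm

Swamee-Jain (Type III): D = 0.66·[ε^1.25·(LQ²/(gh_f))^4.75 + ν·Q^9.4·(L/(gh_f))^5.2]^0.04
LQ²/(gh_f) = 3.005; L/(gh_f) = 12.99
Term 1 = ε^1.25·(…)^4.75 = 8.21×10^-4; Term 2 = ν·Q^9.4·(…)^5.2 = 8.31×10^-4
D = 0.66·(8.21×10^-4 + 8.31×10^-4)^0.04 = 0.5108 m = 511 mm
Check: V = 2.35 m/s, Re = 9.15×10^5, f = 0.01364, h_f = 13.9 m ≈ 14.6 m ✓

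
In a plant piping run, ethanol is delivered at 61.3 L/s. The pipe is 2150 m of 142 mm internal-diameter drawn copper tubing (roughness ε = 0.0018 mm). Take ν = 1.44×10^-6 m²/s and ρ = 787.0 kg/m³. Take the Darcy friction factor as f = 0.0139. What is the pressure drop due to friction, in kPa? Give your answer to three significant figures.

Δp ≈ 1240 kPa

V = 4Q/(πD²) = 4·0.0613/(π·0.142²) = 3.871 m/s
h_f = f(L/D)V²/(2g) = 0.01390·(2150/0.142)·3.871²/(2·9.81) = 160.7 m
Δp = ρg·h_f = 787.0·9.81·160.7 = 1241 kPa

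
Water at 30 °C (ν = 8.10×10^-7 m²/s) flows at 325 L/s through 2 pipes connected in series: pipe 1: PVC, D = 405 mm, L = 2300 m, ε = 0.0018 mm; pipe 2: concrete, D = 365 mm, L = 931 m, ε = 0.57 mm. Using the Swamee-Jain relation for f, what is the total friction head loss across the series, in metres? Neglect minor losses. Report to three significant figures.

Pipe 1: V = 2.523 m/s, Re = 1.26×10^6, ε/D = 4.44×10^-6, f = 0.01130, h_1 = f(L/D)V²/2g = 20.81 m
Pipe 2: V = 3.106 m/s, Re = 1.40×10^6, ε/D = 0.00156, f = 0.02218, h_2 = f(L/D)V²/2g = 27.81 m
Series → Q common, losses add: H = Σh = 48.62 m

H ≈ 48.6 m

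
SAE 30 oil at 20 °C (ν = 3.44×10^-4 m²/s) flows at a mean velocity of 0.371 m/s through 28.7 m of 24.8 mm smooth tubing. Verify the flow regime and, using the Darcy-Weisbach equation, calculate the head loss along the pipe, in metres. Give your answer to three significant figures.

h_f ≈ 19.4 m

Re = VD/ν = 0.371·0.02480/3.44×10^-4 = 26.7 → laminar (Re < 2300)
f = 64/Re = 2.393
h_f = f(L/D)V²/(2g) = 2.393·(28.7/0.02480)·0.371²/(2·9.81) = 19.43 m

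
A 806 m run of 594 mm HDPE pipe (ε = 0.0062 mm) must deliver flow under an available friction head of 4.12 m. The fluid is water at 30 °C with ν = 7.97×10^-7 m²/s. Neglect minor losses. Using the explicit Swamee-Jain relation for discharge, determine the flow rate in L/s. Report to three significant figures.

Swamee-Jain (Type II): Q = -0.965·√(gD⁵h_f/L)·ln[ε/(3.7D) + √(3.17ν²L/(gD³h_f))]
√(gD⁵h_f/L) = √(9.81·0.594⁵·4.12/806) = 0.06090
ε/(3.7D) = 2.82×10^-6; √(3.17ν²L/(gD³h_f)) = 1.38×10^-5
Q = -0.965·0.06090·ln(1.666×10^-5) = 0.6465 m³/s
Check: V = 2.33 m/s, Re = 1.74×10^6, f = 0.01096, h_f = 4.12 m ≈ 4.12 m ✓

Q ≈ 647 L/s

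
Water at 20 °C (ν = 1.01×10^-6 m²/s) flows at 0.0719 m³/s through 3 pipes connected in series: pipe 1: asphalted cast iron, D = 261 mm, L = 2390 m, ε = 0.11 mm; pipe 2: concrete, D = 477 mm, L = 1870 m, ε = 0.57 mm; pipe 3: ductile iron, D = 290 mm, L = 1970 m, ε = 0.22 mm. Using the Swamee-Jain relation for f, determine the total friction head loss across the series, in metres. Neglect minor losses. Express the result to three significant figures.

Pipe 1: V = 1.344 m/s, Re = 3.47×10^5, ε/D = 4.21×10^-4, f = 0.01767, h_1 = f(L/D)V²/2g = 14.89 m
Pipe 2: V = 0.4023 m/s, Re = 1.90×10^5, ε/D = 0.00119, f = 0.02199, h_2 = f(L/D)V²/2g = 0.7113 m
Pipe 3: V = 1.089 m/s, Re = 3.13×10^5, ε/D = 7.59×10^-4, f = 0.01963, h_3 = f(L/D)V²/2g = 8.054 m
Series → Q common, losses add: H = Σh = 23.66 m

H ≈ 23.7 m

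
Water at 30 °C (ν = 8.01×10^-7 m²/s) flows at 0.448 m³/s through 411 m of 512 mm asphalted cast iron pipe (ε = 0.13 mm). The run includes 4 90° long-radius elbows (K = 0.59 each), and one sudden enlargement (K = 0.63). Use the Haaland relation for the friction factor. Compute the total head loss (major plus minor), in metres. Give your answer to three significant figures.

H_L ≈ 3.62 m

V = 4Q/(πD²) = 2.176 m/s; V²/2g = 0.2413 m
Re = 1.39×10^6, ε/D = 2.54×10^-4 → f = 0.01498 (Haaland)
Major: h_f = f(L/D)·V²/2g = 0.01498·802.7·0.2413 = 2.901 m
Minor: ΣK = 2.99; h_m = ΣK·V²/2g = 0.7216 m
Total H_L = 2.901 + 0.7216 = 3.623 m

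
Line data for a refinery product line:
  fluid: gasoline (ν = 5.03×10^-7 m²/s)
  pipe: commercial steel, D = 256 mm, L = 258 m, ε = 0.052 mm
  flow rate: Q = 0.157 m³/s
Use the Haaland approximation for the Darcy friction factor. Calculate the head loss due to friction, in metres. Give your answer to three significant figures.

h_f ≈ 6.86 m

V = 4Q/(πD²) = 4·0.157/(π·0.256²) = 3.050 m/s
Re = VD/ν = 3.050·0.256/5.03×10^-7 = 1.55×10^6 → turbulent
ε/D = 0.052/256 = 2.03×10^-4
Haaland: f = 0.01436
h_f = f(L/D)V²/(2g) = 0.01436·(258/0.256)·3.050²/(2·9.81) = 6.862 m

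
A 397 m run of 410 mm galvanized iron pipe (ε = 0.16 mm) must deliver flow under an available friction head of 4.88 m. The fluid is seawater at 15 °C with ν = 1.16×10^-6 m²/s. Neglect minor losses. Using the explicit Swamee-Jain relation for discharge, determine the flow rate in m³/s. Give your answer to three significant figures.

Q ≈ 0.323 m³/s

Swamee-Jain (Type II): Q = -0.965·√(gD⁵h_f/L)·ln[ε/(3.7D) + √(3.17ν²L/(gD³h_f))]
√(gD⁵h_f/L) = √(9.81·0.410⁵·4.88/397) = 0.03738
ε/(3.7D) = 1.05×10^-4; √(3.17ν²L/(gD³h_f)) = 2.27×10^-5
Q = -0.965·0.03738·ln(1.281×10^-4) = 0.3233 m³/s
Check: V = 2.45 m/s, Re = 8.65×10^5, f = 0.01660, h_f = 4.91 m ≈ 4.88 m ✓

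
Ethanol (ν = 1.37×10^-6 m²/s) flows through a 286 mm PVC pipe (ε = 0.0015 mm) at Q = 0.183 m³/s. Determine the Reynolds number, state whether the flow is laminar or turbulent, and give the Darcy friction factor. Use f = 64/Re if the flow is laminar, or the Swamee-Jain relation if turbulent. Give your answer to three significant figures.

V = 4Q/(πD²) = 2.849 m/s
Re = VD/ν = 2.849·0.286/1.37×10^-6 = 5.95×10^5
Re > 4000 → turbulent; ε/D = 5.24×10^-6
Swamee-Jain: f = 0.01279

Re ≈ 5.95×10^5; turbulent; f ≈ 0.0128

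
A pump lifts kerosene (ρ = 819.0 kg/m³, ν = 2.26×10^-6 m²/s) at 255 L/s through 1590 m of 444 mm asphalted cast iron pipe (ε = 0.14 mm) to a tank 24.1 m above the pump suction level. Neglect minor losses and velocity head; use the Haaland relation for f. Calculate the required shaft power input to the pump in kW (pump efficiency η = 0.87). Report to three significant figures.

P_shaft ≈ 76.3 kW

V = 4Q/(πD²) = 1.647 m/s; Re = 3.24×10^5; ε/D = 3.15×10^-4; f = 0.01680
h_f = f(L/D)V²/2g = 8.317 m
Total head H = z + h_f = 24.1 + 8.317 = 32.42 m
P_hyd = ρgQH = 819.0·9.81·0.255·32.42 = 66.42 kW
P_shaft = P_hyd/η = 66.42/0.87 = 76.34 kW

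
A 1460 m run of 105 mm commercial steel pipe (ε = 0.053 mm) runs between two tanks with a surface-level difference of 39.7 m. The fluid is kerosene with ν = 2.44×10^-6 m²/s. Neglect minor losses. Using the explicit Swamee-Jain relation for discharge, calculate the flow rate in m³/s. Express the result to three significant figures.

Swamee-Jain (Type II): Q = -0.965·√(gD⁵h_f/L)·ln[ε/(3.7D) + √(3.17ν²L/(gD³h_f))]
√(gD⁵h_f/L) = √(9.81·0.105⁵·39.7/1460) = 0.001845
ε/(3.7D) = 1.36×10^-4; √(3.17ν²L/(gD³h_f)) = 2.47×10^-4
Q = -0.965·0.001845·ln(3.836×10^-4) = 0.01401 m³/s
Check: V = 1.62 m/s, Re = 6.96×10^4, f = 0.02148, h_f = 39.8 m ≈ 39.7 m ✓

Q ≈ 0.0140 m³/s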